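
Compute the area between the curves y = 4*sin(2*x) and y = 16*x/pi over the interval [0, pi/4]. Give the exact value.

On [0, pi/4], (4*sin(2*x)) - (16*x/pi) = -16*x/pi + 4*sin(2*x) is ≥ 0 throughout, so the area is a single integral of |-16*x/pi + 4*sin(2*x)|.
∫[0,pi/4] (-16*x/pi + 4*sin(2*x)) dx = 2 - pi/2.

2 - pi/2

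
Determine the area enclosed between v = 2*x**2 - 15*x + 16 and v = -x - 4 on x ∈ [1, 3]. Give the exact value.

6

The difference (2*x**2 - 15*x + 16) - (-x - 4) = 2*x**2 - 14*x + 20 changes sign at x = 2 inside [1, 3], so split the integral there.
∫[1,2] (2*x**2 - 14*x + 20) dx = 11/3.
∫[2,3] (2*x**2 - 14*x + 20) dx = -7/3; the area of that piece is 7/3.
Total area = 11/3 + 7/3 = 6.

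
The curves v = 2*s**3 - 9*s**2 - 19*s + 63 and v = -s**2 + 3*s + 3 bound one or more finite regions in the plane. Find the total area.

Set the curves equal: 2*s**3 - 9*s**2 - 19*s + 63 = -s**2 + 3*s + 3, so 2*s**3 - 8*s**2 - 22*s + 60 = 0, which factors as 2*(s - 5)*(s - 2)*(s + 3) = 0. The curves meet at s = -3, 2, 5.
On [-3, 2], v = 2*s**3 - 9*s**2 - 19*s + 63 is on top; that piece has area ∫[-3,2] (2*s**3 - 8*s**2 - 22*s + 60) ds = 1375/6.
On [2, 5], v = -s**2 + 3*s + 3 is on top; that piece has area ∫[2,5] (-(2*s**3 - 8*s**2 - 22*s + 60)) ds = 117/2.
Total enclosed area = 1375/6 + 117/2 = 863/3.

863/3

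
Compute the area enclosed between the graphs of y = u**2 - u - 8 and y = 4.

343/6

Set the curves equal: u**2 - u - 8 = 4, so u**2 - u - 12 = 0, which factors as (u - 4)*(u + 3) = 0. The curves meet at u = -3, 4.
On [-3, 4], y = 4 is on top; that piece has area ∫[-3,4] (-(u**2 - u - 12)) du = 343/6.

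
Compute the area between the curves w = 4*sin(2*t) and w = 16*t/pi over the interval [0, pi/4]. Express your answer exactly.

On [0, pi/4], (4*sin(2*t)) - (16*t/pi) = -16*t/pi + 4*sin(2*t) is ≥ 0 throughout, so the area is a single integral of |-16*t/pi + 4*sin(2*t)|.
∫[0,pi/4] (-16*t/pi + 4*sin(2*t)) dt = 2 - pi/2.

2 - pi/2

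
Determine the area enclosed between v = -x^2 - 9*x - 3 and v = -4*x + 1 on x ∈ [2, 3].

On [2, 3], (-x^2 - 9*x - 3) - (-4*x + 1) = -x^2 - 5*x - 4 is ≤ 0 throughout, so the area is a single integral of |-x^2 - 5*x - 4|.
∫[2,3] (-x^2 - 5*x - 4) dx = -137/6; the area of that piece is 137/6.

137/6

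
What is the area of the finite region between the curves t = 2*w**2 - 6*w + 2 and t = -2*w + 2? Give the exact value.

Both boundary curves give t as a function of w, so integrate with respect to w. Setting them equal: 2*w**2 - 4*w = 0, i.e. 2*w*(w - 2) = 0, so they meet at w = 0, 2.
For w in [0, 2], t = 2*w**2 - 6*w + 2 is on the left; area = ∫[0,2] (-(2*w**2 - 4*w)) dw = 8/3.

8/3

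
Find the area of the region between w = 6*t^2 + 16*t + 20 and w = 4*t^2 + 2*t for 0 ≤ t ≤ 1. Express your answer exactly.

On [0, 1], (6*t^2 + 16*t + 20) - (4*t^2 + 2*t) = 2*t^2 + 14*t + 20 is ≥ 0 throughout, so the area is a single integral of |2*t^2 + 14*t + 20|.
∫[0,1] (2*t^2 + 14*t + 20) dt = 83/3.

83/3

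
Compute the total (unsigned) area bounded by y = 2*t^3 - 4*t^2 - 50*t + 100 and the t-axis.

2459/3

The curve meets the t-axis where 2*t^3 - 4*t^2 - 50*t + 100 = 0, i.e. 2*(t - 5)*(t - 2)*(t + 5) = 0, at t = -5, 2, 5.
On [-5, 2] the curve lies above the axis; ∫[-5,2] (2*t^3 - 4*t^2 - 50*t + 100) dt = 4459/6, giving area 4459/6.
On [2, 5] the curve lies below the axis; ∫[2,5] (2*t^3 - 4*t^2 - 50*t + 100) dt = -153/2, giving area 153/2.
Total area = 4459/6 + 153/2 = 2459/3.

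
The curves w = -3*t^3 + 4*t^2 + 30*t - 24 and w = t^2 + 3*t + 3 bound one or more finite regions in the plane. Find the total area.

Set the curves equal: -3*t^3 + 4*t^2 + 30*t - 24 = t^2 + 3*t + 3, so -3*t^3 + 3*t^2 + 27*t - 27 = 0, which factors as -3*(t - 3)*(t - 1)*(t + 3) = 0. The curves meet at t = -3, 1, 3.
On [-3, 1], w = t^2 + 3*t + 3 is on top; that piece has area ∫[-3,1] (-(-3*t^3 + 3*t^2 + 27*t - 27)) dt = 128.
On [1, 3], w = -3*t^3 + 4*t^2 + 30*t - 24 is on top; that piece has area ∫[1,3] (-3*t^3 + 3*t^2 + 27*t - 27) dt = 20.
Total enclosed area = 128 + 20 = 148.

148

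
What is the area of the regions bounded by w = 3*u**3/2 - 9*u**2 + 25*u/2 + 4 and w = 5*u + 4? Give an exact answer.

Set the curves equal: 3*u**3/2 - 9*u**2 + 25*u/2 + 4 = 5*u + 4, so 3*u**3/2 - 9*u**2 + 15*u/2 = 0, which factors as 3*u*(u - 5)*(u - 1)/2 = 0. The curves meet at u = 0, 1, 5.
On [0, 1], w = 3*u**3/2 - 9*u**2 + 25*u/2 + 4 is on top; that piece has area ∫[0,1] (3*u**3/2 - 9*u**2 + 15*u/2) du = 9/8.
On [1, 5], w = 5*u + 4 is on top; that piece has area ∫[1,5] (-(3*u**3/2 - 9*u**2 + 15*u/2)) du = 48.
Total enclosed area = 9/8 + 48 = 393/8.

393/8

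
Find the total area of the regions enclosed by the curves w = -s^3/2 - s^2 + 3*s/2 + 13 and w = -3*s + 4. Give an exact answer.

443/12

Set the curves equal: -s^3/2 - s^2 + 3*s/2 + 13 = -3*s + 4, so -s^3/2 - s^2 + 9*s/2 + 9 = 0, which factors as -(s - 3)*(s + 2)*(s + 3)/2 = 0. The curves meet at s = -3, -2, 3.
On [-3, -2], w = -3*s + 4 is on top; that piece has area ∫[-3,-2] (-(-s^3/2 - s^2 + 9*s/2 + 9)) ds = 11/24.
On [-2, 3], w = -s^3/2 - s^2 + 3*s/2 + 13 is on top; that piece has area ∫[-2,3] (-s^3/2 - s^2 + 9*s/2 + 9) ds = 875/24.
Total enclosed area = 11/24 + 875/24 = 443/12.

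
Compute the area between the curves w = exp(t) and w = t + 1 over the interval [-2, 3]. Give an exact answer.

On [-2, 3], (exp(t)) - (t + 1) = -t + exp(t) - 1 is ≥ 0 throughout, so the area is a single integral of |-t + exp(t) - 1|.
∫[-2,3] (-t + exp(t) - 1) dt = -15/2 - exp(-2) + exp(3).

-15/2 - exp(-2) + exp(3)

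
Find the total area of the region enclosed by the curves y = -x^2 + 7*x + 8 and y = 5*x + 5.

32/3

Set the curves equal: -x^2 + 7*x + 8 = 5*x + 5, so -x^2 + 2*x + 3 = 0, which factors as -(x - 3)*(x + 1) = 0. The curves meet at x = -1, 3.
On [-1, 3], y = -x^2 + 7*x + 8 is on top; that piece has area ∫[-1,3] (-x^2 + 2*x + 3) dx = 32/3.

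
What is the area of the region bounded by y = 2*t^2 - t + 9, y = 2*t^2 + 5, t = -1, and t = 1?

8

On [-1, 1], (2*t^2 - t + 9) - (2*t^2 + 5) = -t + 4 is ≥ 0 throughout, so the area is a single integral of |-t + 4|.
∫[-1,1] (-t + 4) dt = 8.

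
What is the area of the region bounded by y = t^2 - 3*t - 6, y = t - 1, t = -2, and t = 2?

64/3

The difference (t^2 - 3*t - 6) - (t - 1) = t^2 - 4*t - 5 changes sign at t = -1 inside [-2, 2], so split the integral there.
∫[-2,-1] (t^2 - 4*t - 5) dt = 10/3.
∫[-1,2] (t^2 - 4*t - 5) dt = -18; the area of that piece is 18.
Total area = 10/3 + 18 = 64/3.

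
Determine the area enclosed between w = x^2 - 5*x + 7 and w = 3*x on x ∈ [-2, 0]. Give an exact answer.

On [-2, 0], (x^2 - 5*x + 7) - (3*x) = x^2 - 8*x + 7 is ≥ 0 throughout, so the area is a single integral of |x^2 - 8*x + 7|.
∫[-2,0] (x^2 - 8*x + 7) dx = 98/3.

98/3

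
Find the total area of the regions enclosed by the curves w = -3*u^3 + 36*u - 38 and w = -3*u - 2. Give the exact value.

1221/4

Set the curves equal: -3*u^3 + 36*u - 38 = -3*u - 2, so -3*u^3 + 39*u - 36 = 0, which factors as -3*(u - 3)*(u - 1)*(u + 4) = 0. The curves meet at u = -4, 1, 3.
On [-4, 1], w = -3*u - 2 is on top; that piece has area ∫[-4,1] (-(-3*u^3 + 39*u - 36)) du = 1125/4.
On [1, 3], w = -3*u^3 + 36*u - 38 is on top; that piece has area ∫[1,3] (-3*u^3 + 39*u - 36) du = 24.
Total enclosed area = 1125/4 + 24 = 1221/4.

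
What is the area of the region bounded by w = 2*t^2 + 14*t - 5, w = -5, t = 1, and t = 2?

On [1, 2], (2*t^2 + 14*t - 5) - (-5) = 2*t^2 + 14*t is ≥ 0 throughout, so the area is a single integral of |2*t^2 + 14*t|.
∫[1,2] (2*t^2 + 14*t) dt = 77/3.

77/3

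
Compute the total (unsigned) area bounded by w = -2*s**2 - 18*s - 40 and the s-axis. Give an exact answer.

The curve meets the s-axis where -2*s**2 - 18*s - 40 = 0, i.e. -2*(s + 4)*(s + 5) = 0, at s = -5, -4.
On [-5, -4] the curve lies above the axis; ∫[-5,-4] (-2*s**2 - 18*s - 40) ds = 1/3, giving area 1/3.

1/3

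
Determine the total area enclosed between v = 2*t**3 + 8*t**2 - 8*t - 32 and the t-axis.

296/3

The curve meets the t-axis where 2*t**3 + 8*t**2 - 8*t - 32 = 0, i.e. 2*(t - 2)*(t + 2)*(t + 4) = 0, at t = -4, -2, 2.
On [-4, -2] the curve lies above the axis; ∫[-4,-2] (2*t**3 + 8*t**2 - 8*t - 32) dt = 40/3, giving area 40/3.
On [-2, 2] the curve lies below the axis; ∫[-2,2] (2*t**3 + 8*t**2 - 8*t - 32) dt = -256/3, giving area 256/3.
Total area = 40/3 + 256/3 = 296/3.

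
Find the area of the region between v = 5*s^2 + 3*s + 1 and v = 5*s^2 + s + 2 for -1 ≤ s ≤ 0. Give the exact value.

2

On [-1, 0], (5*s^2 + 3*s + 1) - (5*s^2 + s + 2) = 2*s - 1 is ≤ 0 throughout, so the area is a single integral of |2*s - 1|.
∫[-1,0] (2*s - 1) ds = -2; the area of that piece is 2.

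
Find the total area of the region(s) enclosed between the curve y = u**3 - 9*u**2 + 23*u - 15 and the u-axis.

The curve meets the u-axis where u**3 - 9*u**2 + 23*u - 15 = 0, i.e. (u - 5)*(u - 3)*(u - 1) = 0, at u = 1, 3, 5.
On [1, 3] the curve lies above the axis; ∫[1,3] (u**3 - 9*u**2 + 23*u - 15) du = 4, giving area 4.
On [3, 5] the curve lies below the axis; ∫[3,5] (u**3 - 9*u**2 + 23*u - 15) du = -4, giving area 4.
Total area = 4 + 4 = 8.

8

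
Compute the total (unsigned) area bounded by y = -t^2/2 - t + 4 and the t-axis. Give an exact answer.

The curve meets the t-axis where -t^2/2 - t + 4 = 0, i.e. -(t - 2)*(t + 4)/2 = 0, at t = -4, 2.
On [-4, 2] the curve lies above the axis; ∫[-4,2] (-t^2/2 - t + 4) dt = 18, giving area 18.

18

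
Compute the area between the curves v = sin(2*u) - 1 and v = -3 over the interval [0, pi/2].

1 + pi

On [0, pi/2], (sin(2*u) - 1) - (-3) = sin(2*u) + 2 is ≥ 0 throughout, so the area is a single integral of |sin(2*u) + 2|.
∫[0,pi/2] (sin(2*u) + 2) du = 1 + pi.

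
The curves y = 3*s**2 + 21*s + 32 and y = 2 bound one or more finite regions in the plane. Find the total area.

Set the curves equal: 3*s**2 + 21*s + 32 = 2, so 3*s**2 + 21*s + 30 = 0, which factors as 3*(s + 2)*(s + 5) = 0. The curves meet at s = -5, -2.
On [-5, -2], y = 2 is on top; that piece has area ∫[-5,-2] (-(3*s**2 + 21*s + 30)) ds = 27/2.

27/2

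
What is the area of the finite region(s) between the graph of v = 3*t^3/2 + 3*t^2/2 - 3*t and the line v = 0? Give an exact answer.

37/8

The curve meets the t-axis where 3*t^3/2 + 3*t^2/2 - 3*t = 0, i.e. 3*t*(t - 1)*(t + 2)/2 = 0, at t = -2, 0, 1.
On [-2, 0] the curve lies above the axis; ∫[-2,0] (3*t^3/2 + 3*t^2/2 - 3*t) dt = 4, giving area 4.
On [0, 1] the curve lies below the axis; ∫[0,1] (3*t^3/2 + 3*t^2/2 - 3*t) dt = -5/8, giving area 5/8.
Total area = 4 + 5/8 = 37/8.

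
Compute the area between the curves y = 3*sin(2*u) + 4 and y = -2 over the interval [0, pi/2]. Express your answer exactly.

3 + 3*pi

On [0, pi/2], (3*sin(2*u) + 4) - (-2) = 3*sin(2*u) + 6 is ≥ 0 throughout, so the area is a single integral of |3*sin(2*u) + 6|.
∫[0,pi/2] (3*sin(2*u) + 6) du = 3 + 3*pi.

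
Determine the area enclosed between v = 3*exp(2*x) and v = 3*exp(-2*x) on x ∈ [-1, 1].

The difference (3*exp(2*x)) - (3*exp(-2*x)) = 3*exp(2*x) - 3*exp(-2*x) changes sign at x = 0 inside [-1, 1], so split the integral there.
∫[-1,0] (3*exp(2*x) - 3*exp(-2*x)) dx = -3*exp(2)/2 - 3*exp(-2)/2 + 3; the area of that piece is -3 + 3*exp(-2)/2 + 3*exp(2)/2.
∫[0,1] (3*exp(2*x) - 3*exp(-2*x)) dx = -3 + 3*exp(-2)/2 + 3*exp(2)/2.
Total area = (-3 + 3*exp(-2)/2 + 3*exp(2)/2) + (-3 + 3*exp(-2)/2 + 3*exp(2)/2) = -6 + 3*exp(-2) + 3*exp(2).

-6 + 3*exp(-2) + 3*exp(2)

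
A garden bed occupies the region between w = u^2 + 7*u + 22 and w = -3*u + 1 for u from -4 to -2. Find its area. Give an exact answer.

The difference (u^2 + 7*u + 22) - (-3*u + 1) = u^2 + 10*u + 21 changes sign at u = -3 inside [-4, -2], so split the integral there.
∫[-4,-3] (u^2 + 10*u + 21) du = -5/3; the area of that piece is 5/3.
∫[-3,-2] (u^2 + 10*u + 21) du = 7/3.
Total area = 5/3 + 7/3 = 4.

4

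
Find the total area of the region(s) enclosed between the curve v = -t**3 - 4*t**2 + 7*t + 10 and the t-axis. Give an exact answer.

The curve meets the t-axis where -t**3 - 4*t**2 + 7*t + 10 = 0, i.e. -(t - 2)*(t + 1)*(t + 5) = 0, at t = -5, -1, 2.
On [-5, -1] the curve lies below the axis; ∫[-5,-1] (-t**3 - 4*t**2 + 7*t + 10) dt = -160/3, giving area 160/3.
On [-1, 2] the curve lies above the axis; ∫[-1,2] (-t**3 - 4*t**2 + 7*t + 10) dt = 99/4, giving area 99/4.
Total area = 160/3 + 99/4 = 937/12.

937/12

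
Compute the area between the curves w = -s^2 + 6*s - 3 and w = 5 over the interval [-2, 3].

38

The difference (-s^2 + 6*s - 3) - (5) = -s^2 + 6*s - 8 changes sign at s = 2 inside [-2, 3], so split the integral there.
∫[-2,2] (-s^2 + 6*s - 8) ds = -112/3; the area of that piece is 112/3.
∫[2,3] (-s^2 + 6*s - 8) ds = 2/3.
Total area = 112/3 + 2/3 = 38.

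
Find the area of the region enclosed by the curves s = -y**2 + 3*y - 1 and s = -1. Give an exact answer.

9/2

Both boundary curves give s as a function of y, so integrate with respect to y. Setting them equal: -y**2 + 3*y = 0, i.e. -y*(y - 3) = 0, so they meet at y = 0, 3.
For y in [0, 3], s = -y**2 + 3*y - 1 is on the right; area = ∫[0,3] (-y**2 + 3*y) dy = 9/2.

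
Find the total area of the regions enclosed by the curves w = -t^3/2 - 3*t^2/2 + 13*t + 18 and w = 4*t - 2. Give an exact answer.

Set the curves equal: -t^3/2 - 3*t^2/2 + 13*t + 18 = 4*t - 2, so -t^3/2 - 3*t^2/2 + 9*t + 20 = 0, which factors as -(t - 4)*(t + 2)*(t + 5)/2 = 0. The curves meet at t = -5, -2, 4.
On [-5, -2], w = 4*t - 2 is on top; that piece has area ∫[-5,-2] (-(-t^3/2 - 3*t^2/2 + 9*t + 20)) dt = 135/8.
On [-2, 4], w = -t^3/2 - 3*t^2/2 + 13*t + 18 is on top; that piece has area ∫[-2,4] (-t^3/2 - 3*t^2/2 + 9*t + 20) dt = 108.
Total enclosed area = 135/8 + 108 = 999/8.

999/8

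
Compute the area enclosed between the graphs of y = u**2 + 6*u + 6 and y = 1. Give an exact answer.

Set the curves equal: u**2 + 6*u + 6 = 1, so u**2 + 6*u + 5 = 0, which factors as (u + 1)*(u + 5) = 0. The curves meet at u = -5, -1.
On [-5, -1], y = 1 is on top; that piece has area ∫[-5,-1] (-(u**2 + 6*u + 5)) du = 32/3.

32/3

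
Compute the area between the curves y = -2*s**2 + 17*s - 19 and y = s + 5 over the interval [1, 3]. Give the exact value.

The difference (-2*s**2 + 17*s - 19) - (s + 5) = -2*s**2 + 16*s - 24 changes sign at s = 2 inside [1, 3], so split the integral there.
∫[1,2] (-2*s**2 + 16*s - 24) ds = -14/3; the area of that piece is 14/3.
∫[2,3] (-2*s**2 + 16*s - 24) ds = 10/3.
Total area = 14/3 + 10/3 = 8.

8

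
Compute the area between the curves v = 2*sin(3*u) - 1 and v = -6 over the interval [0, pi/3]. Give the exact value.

4/3 + 5*pi/3

On [0, pi/3], (2*sin(3*u) - 1) - (-6) = 2*sin(3*u) + 5 is ≥ 0 throughout, so the area is a single integral of |2*sin(3*u) + 5|.
∫[0,pi/3] (2*sin(3*u) + 5) du = 4/3 + 5*pi/3.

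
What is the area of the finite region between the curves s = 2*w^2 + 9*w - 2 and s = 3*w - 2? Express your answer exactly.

9

Both boundary curves give s as a function of w, so integrate with respect to w. Setting them equal: 2*w^2 + 6*w = 0, i.e. 2*w*(w + 3) = 0, so they meet at w = -3, 0.
For w in [-3, 0], s = 2*w^2 + 9*w - 2 is on the left; area = ∫[-3,0] (-(2*w^2 + 6*w)) dw = 9.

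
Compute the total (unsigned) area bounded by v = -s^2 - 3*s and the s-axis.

9/2

The curve meets the s-axis where -s^2 - 3*s = 0, i.e. -s*(s + 3) = 0, at s = -3, 0.
On [-3, 0] the curve lies above the axis; ∫[-3,0] (-s^2 - 3*s) ds = 9/2, giving area 9/2.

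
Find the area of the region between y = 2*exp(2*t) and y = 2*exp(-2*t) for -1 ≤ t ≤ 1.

-4 + 2*exp(-2) + 2*exp(2)

The difference (2*exp(2*t)) - (2*exp(-2*t)) = 2*exp(2*t) - 2*exp(-2*t) changes sign at t = 0 inside [-1, 1], so split the integral there.
∫[-1,0] (2*exp(2*t) - 2*exp(-2*t)) dt = -exp(2) - exp(-2) + 2; the area of that piece is -2 + exp(-2) + exp(2).
∫[0,1] (2*exp(2*t) - 2*exp(-2*t)) dt = -2 + exp(-2) + exp(2).
Total area = (-2 + exp(-2) + exp(2)) + (-2 + exp(-2) + exp(2)) = -4 + 2*exp(-2) + 2*exp(2).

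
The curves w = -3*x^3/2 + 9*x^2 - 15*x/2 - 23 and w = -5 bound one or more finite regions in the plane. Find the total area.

393/8

Set the curves equal: -3*x^3/2 + 9*x^2 - 15*x/2 - 23 = -5, so -3*x^3/2 + 9*x^2 - 15*x/2 - 18 = 0, which factors as -3*(x - 4)*(x - 3)*(x + 1)/2 = 0. The curves meet at x = -1, 3, 4.
On [-1, 3], w = -5 is on top; that piece has area ∫[-1,3] (-(-3*x^3/2 + 9*x^2 - 15*x/2 - 18)) dx = 48.
On [3, 4], w = -3*x^3/2 + 9*x^2 - 15*x/2 - 23 is on top; that piece has area ∫[3,4] (-3*x^3/2 + 9*x^2 - 15*x/2 - 18) dx = 9/8.
Total enclosed area = 48 + 9/8 = 393/8.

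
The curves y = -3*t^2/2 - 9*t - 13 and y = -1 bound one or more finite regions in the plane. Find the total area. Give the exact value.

Set the curves equal: -3*t^2/2 - 9*t - 13 = -1, so -3*t^2/2 - 9*t - 12 = 0, which factors as -3*(t + 2)*(t + 4)/2 = 0. The curves meet at t = -4, -2.
On [-4, -2], y = -3*t^2/2 - 9*t - 13 is on top; that piece has area ∫[-4,-2] (-3*t^2/2 - 9*t - 12) dt = 2.

2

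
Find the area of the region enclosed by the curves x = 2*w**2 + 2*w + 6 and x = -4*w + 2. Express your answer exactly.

Both boundary curves give x as a function of w, so integrate with respect to w. Setting them equal: 2*w**2 + 6*w + 4 = 0, i.e. 2*(w + 1)*(w + 2) = 0, so they meet at w = -2, -1.
For w in [-2, -1], x = 2*w**2 + 2*w + 6 is on the left; area = ∫[-2,-1] (-(2*w**2 + 6*w + 4)) dw = 1/3.

1/3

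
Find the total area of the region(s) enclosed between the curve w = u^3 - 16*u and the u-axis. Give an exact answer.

128

The curve meets the u-axis where u^3 - 16*u = 0, i.e. u*(u - 4)*(u + 4) = 0, at u = -4, 0, 4.
On [-4, 0] the curve lies above the axis; ∫[-4,0] (u^3 - 16*u) du = 64, giving area 64.
On [0, 4] the curve lies below the axis; ∫[0,4] (u^3 - 16*u) du = -64, giving area 64.
Total area = 64 + 64 = 128.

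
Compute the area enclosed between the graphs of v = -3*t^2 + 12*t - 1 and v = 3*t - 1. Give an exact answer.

27/2

Set the curves equal: -3*t^2 + 12*t - 1 = 3*t - 1, so -3*t^2 + 9*t = 0, which factors as -3*t*(t - 3) = 0. The curves meet at t = 0, 3.
On [0, 3], v = -3*t^2 + 12*t - 1 is on top; that piece has area ∫[0,3] (-3*t^2 + 9*t) dt = 27/2.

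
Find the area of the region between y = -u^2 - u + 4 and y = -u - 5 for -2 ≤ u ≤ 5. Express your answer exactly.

48

The difference (-u^2 - u + 4) - (-u - 5) = -u^2 + 9 changes sign at u = 3 inside [-2, 5], so split the integral there.
∫[-2,3] (-u^2 + 9) du = 100/3.
∫[3,5] (-u^2 + 9) du = -44/3; the area of that piece is 44/3.
Total area = 100/3 + 44/3 = 48.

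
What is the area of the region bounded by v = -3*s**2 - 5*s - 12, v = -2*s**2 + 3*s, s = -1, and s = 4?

On [-1, 4], (-3*s**2 - 5*s - 12) - (-2*s**2 + 3*s) = -s**2 - 8*s - 12 is ≤ 0 throughout, so the area is a single integral of |-s**2 - 8*s - 12|.
∫[-1,4] (-s**2 - 8*s - 12) ds = -425/3; the area of that piece is 425/3.

425/3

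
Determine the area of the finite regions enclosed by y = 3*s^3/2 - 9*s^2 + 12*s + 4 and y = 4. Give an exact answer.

12

Set the curves equal: 3*s^3/2 - 9*s^2 + 12*s + 4 = 4, so 3*s^3/2 - 9*s^2 + 12*s = 0, which factors as 3*s*(s - 4)*(s - 2)/2 = 0. The curves meet at s = 0, 2, 4.
On [0, 2], y = 3*s^3/2 - 9*s^2 + 12*s + 4 is on top; that piece has area ∫[0,2] (3*s^3/2 - 9*s^2 + 12*s) ds = 6.
On [2, 4], y = 4 is on top; that piece has area ∫[2,4] (-(3*s^3/2 - 9*s^2 + 12*s)) ds = 6.
Total enclosed area = 6 + 6 = 12.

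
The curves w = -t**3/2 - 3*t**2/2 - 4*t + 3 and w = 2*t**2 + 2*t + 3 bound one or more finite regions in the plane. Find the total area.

Set the curves equal: -t**3/2 - 3*t**2/2 - 4*t + 3 = 2*t**2 + 2*t + 3, so -t**3/2 - 7*t**2/2 - 6*t = 0, which factors as -t*(t + 3)*(t + 4)/2 = 0. The curves meet at t = -4, -3, 0.
On [-4, -3], w = 2*t**2 + 2*t + 3 is on top; that piece has area ∫[-4,-3] (-(-t**3/2 - 7*t**2/2 - 6*t)) dt = 7/24.
On [-3, 0], w = -t**3/2 - 3*t**2/2 - 4*t + 3 is on top; that piece has area ∫[-3,0] (-t**3/2 - 7*t**2/2 - 6*t) dt = 45/8.
Total enclosed area = 7/24 + 45/8 = 71/12.

71/12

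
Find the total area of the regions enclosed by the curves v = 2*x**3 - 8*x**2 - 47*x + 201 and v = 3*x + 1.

Set the curves equal: 2*x**3 - 8*x**2 - 47*x + 201 = 3*x + 1, so 2*x**3 - 8*x**2 - 50*x + 200 = 0, which factors as 2*(x - 5)*(x - 4)*(x + 5) = 0. The curves meet at x = -5, 4, 5.
On [-5, 4], v = 2*x**3 - 8*x**2 - 47*x + 201 is on top; that piece has area ∫[-5,4] (2*x**3 - 8*x**2 - 50*x + 200) dx = 2673/2.
On [4, 5], v = 3*x + 1 is on top; that piece has area ∫[4,5] (-(2*x**3 - 8*x**2 - 50*x + 200)) dx = 19/6.
Total enclosed area = 2673/2 + 19/6 = 4019/3.

4019/3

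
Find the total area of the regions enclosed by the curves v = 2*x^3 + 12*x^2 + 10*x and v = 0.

Set the curves equal: 2*x^3 + 12*x^2 + 10*x = 0, so 2*x^3 + 12*x^2 + 10*x = 0, which factors as 2*x*(x + 1)*(x + 5) = 0. The curves meet at x = -5, -1, 0.
On [-5, -1], v = 2*x^3 + 12*x^2 + 10*x is on top; that piece has area ∫[-5,-1] (2*x^3 + 12*x^2 + 10*x) dx = 64.
On [-1, 0], v = 0 is on top; that piece has area ∫[-1,0] (-(2*x^3 + 12*x^2 + 10*x)) dx = 3/2.
Total enclosed area = 64 + 3/2 = 131/2.

131/2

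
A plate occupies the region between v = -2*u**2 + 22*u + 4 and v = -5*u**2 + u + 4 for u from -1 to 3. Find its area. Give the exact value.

The difference (-2*u**2 + 22*u + 4) - (-5*u**2 + u + 4) = 3*u**2 + 21*u changes sign at u = 0 inside [-1, 3], so split the integral there.
∫[-1,0] (3*u**2 + 21*u) du = -19/2; the area of that piece is 19/2.
∫[0,3] (3*u**2 + 21*u) du = 243/2.
Total area = 19/2 + 243/2 = 131.

131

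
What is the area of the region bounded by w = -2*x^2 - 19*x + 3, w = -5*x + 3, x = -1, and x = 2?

119/3

The difference (-2*x^2 - 19*x + 3) - (-5*x + 3) = -2*x^2 - 14*x changes sign at x = 0 inside [-1, 2], so split the integral there.
∫[-1,0] (-2*x^2 - 14*x) dx = 19/3.
∫[0,2] (-2*x^2 - 14*x) dx = -100/3; the area of that piece is 100/3.
Total area = 19/3 + 100/3 = 119/3.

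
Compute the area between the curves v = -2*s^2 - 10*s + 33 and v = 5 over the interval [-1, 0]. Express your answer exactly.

On [-1, 0], (-2*s^2 - 10*s + 33) - (5) = -2*s^2 - 10*s + 28 is ≥ 0 throughout, so the area is a single integral of |-2*s^2 - 10*s + 28|.
∫[-1,0] (-2*s^2 - 10*s + 28) ds = 97/3.

97/3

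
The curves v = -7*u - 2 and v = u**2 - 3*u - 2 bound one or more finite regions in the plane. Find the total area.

32/3

Set the curves equal: -7*u - 2 = u**2 - 3*u - 2, so -u**2 - 4*u = 0, which factors as -u*(u + 4) = 0. The curves meet at u = -4, 0.
On [-4, 0], v = -7*u - 2 is on top; that piece has area ∫[-4,0] (-u**2 - 4*u) du = 32/3.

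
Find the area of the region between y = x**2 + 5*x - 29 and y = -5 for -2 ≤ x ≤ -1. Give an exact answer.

175/6

On [-2, -1], (x**2 + 5*x - 29) - (-5) = x**2 + 5*x - 24 is ≤ 0 throughout, so the area is a single integral of |x**2 + 5*x - 24|.
∫[-2,-1] (x**2 + 5*x - 24) dx = -175/6; the area of that piece is 175/6.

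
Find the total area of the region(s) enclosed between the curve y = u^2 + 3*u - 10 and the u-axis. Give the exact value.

343/6

The curve meets the u-axis where u^2 + 3*u - 10 = 0, i.e. (u - 2)*(u + 5) = 0, at u = -5, 2.
On [-5, 2] the curve lies below the axis; ∫[-5,2] (u^2 + 3*u - 10) du = -343/6, giving area 343/6.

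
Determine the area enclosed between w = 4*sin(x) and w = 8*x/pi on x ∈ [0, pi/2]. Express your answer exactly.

On [0, pi/2], (4*sin(x)) - (8*x/pi) = -8*x/pi + 4*sin(x) is ≥ 0 throughout, so the area is a single integral of |-8*x/pi + 4*sin(x)|.
∫[0,pi/2] (-8*x/pi + 4*sin(x)) dx = 4 - pi.

4 - pi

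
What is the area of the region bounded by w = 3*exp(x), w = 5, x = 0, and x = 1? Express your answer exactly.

The difference (3*exp(x)) - (5) = 3*exp(x) - 5 changes sign at x = log(5/3) inside [0, 1], so split the integral there.
∫[0,log(5/3)] (3*exp(x) - 5) dx = log(243/3125) + 2; the area of that piece is -2 + log(3125/243).
∫[log(5/3),1] (3*exp(x) - 5) dx = -10 - 5*log(3) + 5*log(5) + 3*exp(1).
Total area = (-2 + log(3125/243)) + (-10 - 5*log(3) + 5*log(5) + 3*exp(1)) = -12 - 10*log(3) + 3*exp(1) + 10*log(5).

-12 - 10*log(3) + 3*exp(1) + 10*log(5)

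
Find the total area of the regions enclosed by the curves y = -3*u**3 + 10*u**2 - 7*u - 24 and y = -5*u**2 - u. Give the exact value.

253/4

Set the curves equal: -3*u**3 + 10*u**2 - 7*u - 24 = -5*u**2 - u, so -3*u**3 + 15*u**2 - 6*u - 24 = 0, which factors as -3*(u - 4)*(u - 2)*(u + 1) = 0. The curves meet at u = -1, 2, 4.
On [-1, 2], y = -5*u**2 - u is on top; that piece has area ∫[-1,2] (-(-3*u**3 + 15*u**2 - 6*u - 24)) du = 189/4.
On [2, 4], y = -3*u**3 + 10*u**2 - 7*u - 24 is on top; that piece has area ∫[2,4] (-3*u**3 + 15*u**2 - 6*u - 24) du = 16.
Total enclosed area = 189/4 + 16 = 253/4.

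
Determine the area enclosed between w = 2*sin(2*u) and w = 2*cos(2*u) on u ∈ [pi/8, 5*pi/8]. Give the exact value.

2*sqrt(2)

On [pi/8, 5*pi/8], (2*sin(2*u)) - (2*cos(2*u)) = 2*sin(2*u) - 2*cos(2*u) is ≥ 0 throughout, so the area is a single integral of |2*sin(2*u) - 2*cos(2*u)|.
∫[pi/8,5*pi/8] (2*sin(2*u) - 2*cos(2*u)) du = 2*sqrt(2).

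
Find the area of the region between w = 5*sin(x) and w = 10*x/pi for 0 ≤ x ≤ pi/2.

5 - 5*pi/4

On [0, pi/2], (5*sin(x)) - (10*x/pi) = -10*x/pi + 5*sin(x) is ≥ 0 throughout, so the area is a single integral of |-10*x/pi + 5*sin(x)|.
∫[0,pi/2] (-10*x/pi + 5*sin(x)) dx = 5 - 5*pi/4.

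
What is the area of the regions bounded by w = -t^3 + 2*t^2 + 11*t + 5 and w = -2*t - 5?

Set the curves equal: -t^3 + 2*t^2 + 11*t + 5 = -2*t - 5, so -t^3 + 2*t^2 + 13*t + 10 = 0, which factors as -(t - 5)*(t + 1)*(t + 2) = 0. The curves meet at t = -2, -1, 5.
On [-2, -1], w = -2*t - 5 is on top; that piece has area ∫[-2,-1] (-(-t^3 + 2*t^2 + 13*t + 10)) dt = 13/12.
On [-1, 5], w = -t^3 + 2*t^2 + 11*t + 5 is on top; that piece has area ∫[-1,5] (-t^3 + 2*t^2 + 13*t + 10) dt = 144.
Total enclosed area = 13/12 + 144 = 1741/12.

1741/12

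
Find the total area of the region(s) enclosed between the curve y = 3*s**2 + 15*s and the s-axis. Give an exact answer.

The curve meets the s-axis where 3*s**2 + 15*s = 0, i.e. 3*s*(s + 5) = 0, at s = -5, 0.
On [-5, 0] the curve lies below the axis; ∫[-5,0] (3*s**2 + 15*s) ds = -125/2, giving area 125/2.

125/2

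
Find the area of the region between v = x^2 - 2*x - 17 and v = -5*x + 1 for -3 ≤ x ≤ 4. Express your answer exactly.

The difference (x^2 - 2*x - 17) - (-5*x + 1) = x^2 + 3*x - 18 changes sign at x = 3 inside [-3, 4], so split the integral there.
∫[-3,3] (x^2 + 3*x - 18) dx = -90; the area of that piece is 90.
∫[3,4] (x^2 + 3*x - 18) dx = 29/6.
Total area = 90 + 29/6 = 569/6.

569/6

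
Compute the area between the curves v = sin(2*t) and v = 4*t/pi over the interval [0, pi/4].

On [0, pi/4], (sin(2*t)) - (4*t/pi) = -4*t/pi + sin(2*t) is ≥ 0 throughout, so the area is a single integral of |-4*t/pi + sin(2*t)|.
∫[0,pi/4] (-4*t/pi + sin(2*t)) dt = 1/2 - pi/8.

1/2 - pi/8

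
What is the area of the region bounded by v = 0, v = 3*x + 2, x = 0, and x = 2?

10

On [0, 2], (0) - (3*x + 2) = -3*x - 2 is ≤ 0 throughout, so the area is a single integral of |-3*x - 2|.
∫[0,2] (-3*x - 2) dx = -10; the area of that piece is 10.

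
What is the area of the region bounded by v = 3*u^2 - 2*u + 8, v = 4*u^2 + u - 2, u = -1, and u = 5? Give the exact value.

The difference (3*u^2 - 2*u + 8) - (4*u^2 + u - 2) = -u^2 - 3*u + 10 changes sign at u = 2 inside [-1, 5], so split the integral there.
∫[-1,2] (-u^2 - 3*u + 10) du = 45/2.
∫[2,5] (-u^2 - 3*u + 10) du = -81/2; the area of that piece is 81/2.
Total area = 45/2 + 81/2 = 63.

63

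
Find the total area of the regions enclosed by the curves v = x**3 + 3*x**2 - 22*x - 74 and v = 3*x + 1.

524

Set the curves equal: x**3 + 3*x**2 - 22*x - 74 = 3*x + 1, so x**3 + 3*x**2 - 25*x - 75 = 0, which factors as (x - 5)*(x + 3)*(x + 5) = 0. The curves meet at x = -5, -3, 5.
On [-5, -3], v = x**3 + 3*x**2 - 22*x - 74 is on top; that piece has area ∫[-5,-3] (x**3 + 3*x**2 - 25*x - 75) dx = 12.
On [-3, 5], v = 3*x + 1 is on top; that piece has area ∫[-3,5] (-(x**3 + 3*x**2 - 25*x - 75)) dx = 512.
Total enclosed area = 12 + 512 = 524.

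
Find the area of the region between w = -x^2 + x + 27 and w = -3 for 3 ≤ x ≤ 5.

106/3

On [3, 5], (-x^2 + x + 27) - (-3) = -x^2 + x + 30 is ≥ 0 throughout, so the area is a single integral of |-x^2 + x + 30|.
∫[3,5] (-x^2 + x + 30) dx = 106/3.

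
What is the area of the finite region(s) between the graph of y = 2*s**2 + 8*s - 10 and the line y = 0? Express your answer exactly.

The curve meets the s-axis where 2*s**2 + 8*s - 10 = 0, i.e. 2*(s - 1)*(s + 5) = 0, at s = -5, 1.
On [-5, 1] the curve lies below the axis; ∫[-5,1] (2*s**2 + 8*s - 10) ds = -72, giving area 72.

72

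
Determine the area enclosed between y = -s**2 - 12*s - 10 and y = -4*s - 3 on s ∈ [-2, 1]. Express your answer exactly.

The difference (-s**2 - 12*s - 10) - (-4*s - 3) = -s**2 - 8*s - 7 changes sign at s = -1 inside [-2, 1], so split the integral there.
∫[-2,-1] (-s**2 - 8*s - 7) ds = 8/3.
∫[-1,1] (-s**2 - 8*s - 7) ds = -44/3; the area of that piece is 44/3.
Total area = 8/3 + 44/3 = 52/3.

52/3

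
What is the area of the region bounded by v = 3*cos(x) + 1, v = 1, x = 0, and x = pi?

The difference (3*cos(x) + 1) - (1) = 3*cos(x) changes sign at x = pi/2 inside [0, pi], so split the integral there.
∫[0,pi/2] (3*cos(x)) dx = 3.
∫[pi/2,pi] (3*cos(x)) dx = -3; the area of that piece is 3.
Total area = 3 + 3 = 6.

6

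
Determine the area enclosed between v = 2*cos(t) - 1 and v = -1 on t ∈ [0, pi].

4

The difference (2*cos(t) - 1) - (-1) = 2*cos(t) changes sign at t = pi/2 inside [0, pi], so split the integral there.
∫[0,pi/2] (2*cos(t)) dt = 2.
∫[pi/2,pi] (2*cos(t)) dt = -2; the area of that piece is 2.
Total area = 2 + 2 = 4.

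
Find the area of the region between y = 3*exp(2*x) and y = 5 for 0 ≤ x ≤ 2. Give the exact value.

The difference (3*exp(2*x)) - (5) = 3*exp(2*x) - 5 changes sign at x = -log(3)/2 + log(5)/2 inside [0, 2], so split the integral there.
∫[0,-log(3)/2 + log(5)/2] (3*exp(2*x) - 5) dx = log(9*sqrt(15)/125) + 1; the area of that piece is -1 + log(25*sqrt(15)/27).
∫[-log(3)/2 + log(5)/2,2] (3*exp(2*x) - 5) dx = -25/2 - 5*log(3)/2 + 5*log(5)/2 + 3*exp(4)/2.
Total area = (-1 + log(25*sqrt(15)/27)) + (-25/2 - 5*log(3)/2 + 5*log(5)/2 + 3*exp(4)/2) = -27/2 - 11*log(3)/2 + log(15)/2 + 9*log(5)/2 + 3*exp(4)/2.

-27/2 - 11*log(3)/2 + log(15)/2 + 9*log(5)/2 + 3*exp(4)/2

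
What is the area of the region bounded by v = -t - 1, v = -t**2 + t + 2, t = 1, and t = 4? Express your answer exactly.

23/3

The difference (-t - 1) - (-t**2 + t + 2) = t**2 - 2*t - 3 changes sign at t = 3 inside [1, 4], so split the integral there.
∫[1,3] (t**2 - 2*t - 3) dt = -16/3; the area of that piece is 16/3.
∫[3,4] (t**2 - 2*t - 3) dt = 7/3.
Total area = 16/3 + 7/3 = 23/3.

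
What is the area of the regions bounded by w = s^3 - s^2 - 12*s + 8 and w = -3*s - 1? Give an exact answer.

148/3

Set the curves equal: s^3 - s^2 - 12*s + 8 = -3*s - 1, so s^3 - s^2 - 9*s + 9 = 0, which factors as (s - 3)*(s - 1)*(s + 3) = 0. The curves meet at s = -3, 1, 3.
On [-3, 1], w = s^3 - s^2 - 12*s + 8 is on top; that piece has area ∫[-3,1] (s^3 - s^2 - 9*s + 9) ds = 128/3.
On [1, 3], w = -3*s - 1 is on top; that piece has area ∫[1,3] (-(s^3 - s^2 - 9*s + 9)) ds = 20/3.
Total enclosed area = 128/3 + 20/3 = 148/3.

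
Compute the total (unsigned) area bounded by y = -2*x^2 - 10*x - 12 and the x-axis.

1/3

The curve meets the x-axis where -2*x^2 - 10*x - 12 = 0, i.e. -2*(x + 2)*(x + 3) = 0, at x = -3, -2.
On [-3, -2] the curve lies above the axis; ∫[-3,-2] (-2*x^2 - 10*x - 12) dx = 1/3, giving area 1/3.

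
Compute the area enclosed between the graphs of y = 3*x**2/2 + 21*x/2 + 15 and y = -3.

Set the curves equal: 3*x**2/2 + 21*x/2 + 15 = -3, so 3*x**2/2 + 21*x/2 + 18 = 0, which factors as 3*(x + 3)*(x + 4)/2 = 0. The curves meet at x = -4, -3.
On [-4, -3], y = -3 is on top; that piece has area ∫[-4,-3] (-(3*x**2/2 + 21*x/2 + 18)) dx = 1/4.

1/4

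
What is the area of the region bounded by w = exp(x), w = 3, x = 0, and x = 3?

-14 + 6*log(3) + exp(3)

The difference (exp(x)) - (3) = exp(x) - 3 changes sign at x = log(3) inside [0, 3], so split the integral there.
∫[0,log(3)] (exp(x) - 3) dx = 2 - log(27); the area of that piece is -2 + log(27).
∫[log(3),3] (exp(x) - 3) dx = -12 + 3*log(3) + exp(3).
Total area = (-2 + log(27)) + (-12 + 3*log(3) + exp(3)) = -14 + 6*log(3) + exp(3).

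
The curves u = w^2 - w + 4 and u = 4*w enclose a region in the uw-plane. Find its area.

9/2

Both boundary curves give u as a function of w, so integrate with respect to w. Setting them equal: w^2 - 5*w + 4 = 0, i.e. (w - 4)*(w - 1) = 0, so they meet at w = 1, 4.
For w in [1, 4], u = w^2 - w + 4 is on the left; area = ∫[1,4] (-(w^2 - 5*w + 4)) dw = 9/2.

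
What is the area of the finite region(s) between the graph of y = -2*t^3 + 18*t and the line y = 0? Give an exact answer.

The curve meets the t-axis where -2*t^3 + 18*t = 0, i.e. -2*t*(t - 3)*(t + 3) = 0, at t = -3, 0, 3.
On [-3, 0] the curve lies below the axis; ∫[-3,0] (-2*t^3 + 18*t) dt = -81/2, giving area 81/2.
On [0, 3] the curve lies above the axis; ∫[0,3] (-2*t^3 + 18*t) dt = 81/2, giving area 81/2.
Total area = 81/2 + 81/2 = 81.

81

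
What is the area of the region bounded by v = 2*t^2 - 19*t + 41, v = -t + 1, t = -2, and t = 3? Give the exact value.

On [-2, 3], (2*t^2 - 19*t + 41) - (-t + 1) = 2*t^2 - 18*t + 40 is ≥ 0 throughout, so the area is a single integral of |2*t^2 - 18*t + 40|.
∫[-2,3] (2*t^2 - 18*t + 40) dt = 535/3.

535/3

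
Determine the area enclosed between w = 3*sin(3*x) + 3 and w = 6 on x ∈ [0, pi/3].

On [0, pi/3], (3*sin(3*x) + 3) - (6) = 3*sin(3*x) - 3 is ≤ 0 throughout, so the area is a single integral of |3*sin(3*x) - 3|.
∫[0,pi/3] (3*sin(3*x) - 3) dx = 2 - pi; the area of that piece is -2 + pi.

-2 + pi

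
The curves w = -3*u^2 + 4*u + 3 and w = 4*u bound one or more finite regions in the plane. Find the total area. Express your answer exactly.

Set the curves equal: -3*u^2 + 4*u + 3 = 4*u, so -3*u^2 + 3 = 0, which factors as -3*(u - 1)*(u + 1) = 0. The curves meet at u = -1, 1.
On [-1, 1], w = -3*u^2 + 4*u + 3 is on top; that piece has area ∫[-1,1] (-3*u^2 + 3) du = 4.

4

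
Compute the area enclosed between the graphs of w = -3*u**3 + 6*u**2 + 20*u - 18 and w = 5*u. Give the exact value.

Set the curves equal: -3*u**3 + 6*u**2 + 20*u - 18 = 5*u, so -3*u**3 + 6*u**2 + 15*u - 18 = 0, which factors as -3*(u - 3)*(u - 1)*(u + 2) = 0. The curves meet at u = -2, 1, 3.
On [-2, 1], w = 5*u is on top; that piece has area ∫[-2,1] (-(-3*u**3 + 6*u**2 + 15*u - 18)) du = 189/4.
On [1, 3], w = -3*u**3 + 6*u**2 + 20*u - 18 is on top; that piece has area ∫[1,3] (-3*u**3 + 6*u**2 + 15*u - 18) du = 16.
Total enclosed area = 189/4 + 16 = 253/4.

253/4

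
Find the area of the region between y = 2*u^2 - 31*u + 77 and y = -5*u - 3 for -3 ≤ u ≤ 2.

1465/3

On [-3, 2], (2*u^2 - 31*u + 77) - (-5*u - 3) = 2*u^2 - 26*u + 80 is ≥ 0 throughout, so the area is a single integral of |2*u^2 - 26*u + 80|.
∫[-3,2] (2*u^2 - 26*u + 80) du = 1465/3.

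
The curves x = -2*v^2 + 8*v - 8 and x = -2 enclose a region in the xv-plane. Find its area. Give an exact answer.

8/3

Both boundary curves give x as a function of v, so integrate with respect to v. Setting them equal: -2*v^2 + 8*v - 6 = 0, i.e. -2*(v - 3)*(v - 1) = 0, so they meet at v = 1, 3.
For v in [1, 3], x = -2*v^2 + 8*v - 8 is on the right; area = ∫[1,3] (-2*v^2 + 8*v - 6) dv = 8/3.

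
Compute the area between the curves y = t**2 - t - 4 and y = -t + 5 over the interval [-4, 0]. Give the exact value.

The difference (t**2 - t - 4) - (-t + 5) = t**2 - 9 changes sign at t = -3 inside [-4, 0], so split the integral there.
∫[-4,-3] (t**2 - 9) dt = 10/3.
∫[-3,0] (t**2 - 9) dt = -18; the area of that piece is 18.
Total area = 10/3 + 18 = 64/3.

64/3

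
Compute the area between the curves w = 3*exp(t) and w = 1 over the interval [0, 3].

On [0, 3], (3*exp(t)) - (1) = 3*exp(t) - 1 is ≥ 0 throughout, so the area is a single integral of |3*exp(t) - 1|.
∫[0,3] (3*exp(t) - 1) dt = -6 + 3*exp(3).

-6 + 3*exp(3)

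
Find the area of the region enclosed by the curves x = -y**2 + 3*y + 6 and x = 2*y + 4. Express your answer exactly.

9/2

Both boundary curves give x as a function of y, so integrate with respect to y. Setting them equal: -y**2 + y + 2 = 0, i.e. -(y - 2)*(y + 1) = 0, so they meet at y = -1, 2.
For y in [-1, 2], x = -y**2 + 3*y + 6 is on the right; area = ∫[-1,2] (-y**2 + y + 2) dy = 9/2.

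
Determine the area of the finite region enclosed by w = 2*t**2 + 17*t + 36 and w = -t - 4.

1/3

Set the curves equal: 2*t**2 + 17*t + 36 = -t - 4, so 2*t**2 + 18*t + 40 = 0, which factors as 2*(t + 4)*(t + 5) = 0. The curves meet at t = -5, -4.
On [-5, -4], w = -t - 4 is on top; that piece has area ∫[-5,-4] (-(2*t**2 + 18*t + 40)) dt = 1/3.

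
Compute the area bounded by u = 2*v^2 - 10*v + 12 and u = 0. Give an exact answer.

Both boundary curves give u as a function of v, so integrate with respect to v. Setting them equal: 2*v^2 - 10*v + 12 = 0, i.e. 2*(v - 3)*(v - 2) = 0, so they meet at v = 2, 3.
For v in [2, 3], u = 2*v^2 - 10*v + 12 is on the left; area = ∫[2,3] (-(2*v^2 - 10*v + 12)) dv = 1/3.

1/3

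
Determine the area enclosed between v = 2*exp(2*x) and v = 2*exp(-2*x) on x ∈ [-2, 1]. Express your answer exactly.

The difference (2*exp(2*x)) - (2*exp(-2*x)) = 2*exp(2*x) - 2*exp(-2*x) changes sign at x = 0 inside [-2, 1], so split the integral there.
∫[-2,0] (2*exp(2*x) - 2*exp(-2*x)) dx = -exp(4) - exp(-4) + 2; the area of that piece is -2 + exp(-4) + exp(4).
∫[0,1] (2*exp(2*x) - 2*exp(-2*x)) dx = -2 + exp(-2) + exp(2).
Total area = (-2 + exp(-4) + exp(4)) + (-2 + exp(-2) + exp(2)) = -4 + exp(-4) + exp(-2) + exp(2) + exp(4).

-4 + exp(-4) + exp(-2) + exp(2) + exp(4)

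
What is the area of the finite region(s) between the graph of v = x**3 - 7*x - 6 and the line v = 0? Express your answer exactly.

131/4

The curve meets the x-axis where x**3 - 7*x - 6 = 0, i.e. (x - 3)*(x + 1)*(x + 2) = 0, at x = -2, -1, 3.
On [-2, -1] the curve lies above the axis; ∫[-2,-1] (x**3 - 7*x - 6) dx = 3/4, giving area 3/4.
On [-1, 3] the curve lies below the axis; ∫[-1,3] (x**3 - 7*x - 6) dx = -32, giving area 32.
Total area = 3/4 + 32 = 131/4.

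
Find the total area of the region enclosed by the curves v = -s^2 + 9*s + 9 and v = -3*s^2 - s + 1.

Set the curves equal: -s^2 + 9*s + 9 = -3*s^2 - s + 1, so 2*s^2 + 10*s + 8 = 0, which factors as 2*(s + 1)*(s + 4) = 0. The curves meet at s = -4, -1.
On [-4, -1], v = -3*s^2 - s + 1 is on top; that piece has area ∫[-4,-1] (-(2*s^2 + 10*s + 8)) ds = 9.

9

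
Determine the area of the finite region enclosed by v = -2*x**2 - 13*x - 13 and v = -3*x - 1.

1/3

Set the curves equal: -2*x**2 - 13*x - 13 = -3*x - 1, so -2*x**2 - 10*x - 12 = 0, which factors as -2*(x + 2)*(x + 3) = 0. The curves meet at x = -3, -2.
On [-3, -2], v = -2*x**2 - 13*x - 13 is on top; that piece has area ∫[-3,-2] (-2*x**2 - 10*x - 12) dx = 1/3.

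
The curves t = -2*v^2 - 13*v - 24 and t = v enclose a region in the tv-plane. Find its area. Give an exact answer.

Both boundary curves give t as a function of v, so integrate with respect to v. Setting them equal: -2*v^2 - 14*v - 24 = 0, i.e. -2*(v + 3)*(v + 4) = 0, so they meet at v = -4, -3.
For v in [-4, -3], t = -2*v^2 - 13*v - 24 is on the right; area = ∫[-4,-3] (-2*v^2 - 14*v - 24) dv = 1/3.

1/3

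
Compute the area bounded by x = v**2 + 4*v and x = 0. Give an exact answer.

32/3

Both boundary curves give x as a function of v, so integrate with respect to v. Setting them equal: v**2 + 4*v = 0, i.e. v*(v + 4) = 0, so they meet at v = -4, 0.
For v in [-4, 0], x = v**2 + 4*v is on the left; area = ∫[-4,0] (-(v**2 + 4*v)) dv = 32/3.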